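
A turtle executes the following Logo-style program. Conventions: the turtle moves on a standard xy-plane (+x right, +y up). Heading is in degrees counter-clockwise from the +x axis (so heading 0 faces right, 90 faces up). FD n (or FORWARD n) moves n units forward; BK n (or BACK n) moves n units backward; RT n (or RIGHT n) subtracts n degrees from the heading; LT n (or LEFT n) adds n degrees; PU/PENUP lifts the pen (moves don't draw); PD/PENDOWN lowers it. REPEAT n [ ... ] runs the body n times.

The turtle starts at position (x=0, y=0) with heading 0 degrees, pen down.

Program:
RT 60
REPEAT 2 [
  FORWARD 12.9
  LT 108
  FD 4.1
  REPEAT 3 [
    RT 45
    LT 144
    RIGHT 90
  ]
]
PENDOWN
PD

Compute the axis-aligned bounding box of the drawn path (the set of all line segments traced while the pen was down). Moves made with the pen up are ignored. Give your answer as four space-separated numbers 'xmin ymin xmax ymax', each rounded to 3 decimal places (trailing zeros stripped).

Answer: 0 -11.172 12.532 4.336

Derivation:
Executing turtle program step by step:
Start: pos=(0,0), heading=0, pen down
RT 60: heading 0 -> 300
REPEAT 2 [
  -- iteration 1/2 --
  FD 12.9: (0,0) -> (6.45,-11.172) [heading=300, draw]
  LT 108: heading 300 -> 48
  FD 4.1: (6.45,-11.172) -> (9.193,-8.125) [heading=48, draw]
  REPEAT 3 [
    -- iteration 1/3 --
    RT 45: heading 48 -> 3
    LT 144: heading 3 -> 147
    RT 90: heading 147 -> 57
    -- iteration 2/3 --
    RT 45: heading 57 -> 12
    LT 144: heading 12 -> 156
    RT 90: heading 156 -> 66
    -- iteration 3/3 --
    RT 45: heading 66 -> 21
    LT 144: heading 21 -> 165
    RT 90: heading 165 -> 75
  ]
  -- iteration 2/2 --
  FD 12.9: (9.193,-8.125) -> (12.532,4.336) [heading=75, draw]
  LT 108: heading 75 -> 183
  FD 4.1: (12.532,4.336) -> (8.438,4.121) [heading=183, draw]
  REPEAT 3 [
    -- iteration 1/3 --
    RT 45: heading 183 -> 138
    LT 144: heading 138 -> 282
    RT 90: heading 282 -> 192
    -- iteration 2/3 --
    RT 45: heading 192 -> 147
    LT 144: heading 147 -> 291
    RT 90: heading 291 -> 201
    -- iteration 3/3 --
    RT 45: heading 201 -> 156
    LT 144: heading 156 -> 300
    RT 90: heading 300 -> 210
  ]
]
PD: pen down
PD: pen down
Final: pos=(8.438,4.121), heading=210, 4 segment(s) drawn

Segment endpoints: x in {0, 6.45, 8.438, 9.193, 12.532}, y in {-11.172, -8.125, 0, 4.121, 4.336}
xmin=0, ymin=-11.172, xmax=12.532, ymax=4.336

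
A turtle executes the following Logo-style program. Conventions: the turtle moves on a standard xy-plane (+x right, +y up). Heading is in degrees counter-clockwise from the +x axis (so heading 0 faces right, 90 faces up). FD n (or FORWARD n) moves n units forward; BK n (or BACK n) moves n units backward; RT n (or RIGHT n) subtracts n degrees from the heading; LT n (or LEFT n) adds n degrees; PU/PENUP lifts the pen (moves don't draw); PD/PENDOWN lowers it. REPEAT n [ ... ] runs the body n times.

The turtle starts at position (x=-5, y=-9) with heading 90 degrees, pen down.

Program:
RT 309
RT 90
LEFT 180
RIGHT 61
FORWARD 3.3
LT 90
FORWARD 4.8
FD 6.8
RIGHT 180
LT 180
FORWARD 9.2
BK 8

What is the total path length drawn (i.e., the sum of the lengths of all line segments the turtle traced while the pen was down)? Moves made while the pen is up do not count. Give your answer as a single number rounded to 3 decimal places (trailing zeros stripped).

Answer: 32.1

Derivation:
Executing turtle program step by step:
Start: pos=(-5,-9), heading=90, pen down
RT 309: heading 90 -> 141
RT 90: heading 141 -> 51
LT 180: heading 51 -> 231
RT 61: heading 231 -> 170
FD 3.3: (-5,-9) -> (-8.25,-8.427) [heading=170, draw]
LT 90: heading 170 -> 260
FD 4.8: (-8.25,-8.427) -> (-9.083,-13.154) [heading=260, draw]
FD 6.8: (-9.083,-13.154) -> (-10.264,-19.851) [heading=260, draw]
RT 180: heading 260 -> 80
LT 180: heading 80 -> 260
FD 9.2: (-10.264,-19.851) -> (-11.862,-28.911) [heading=260, draw]
BK 8: (-11.862,-28.911) -> (-10.473,-21.033) [heading=260, draw]
Final: pos=(-10.473,-21.033), heading=260, 5 segment(s) drawn

Segment lengths:
  seg 1: (-5,-9) -> (-8.25,-8.427), length = 3.3
  seg 2: (-8.25,-8.427) -> (-9.083,-13.154), length = 4.8
  seg 3: (-9.083,-13.154) -> (-10.264,-19.851), length = 6.8
  seg 4: (-10.264,-19.851) -> (-11.862,-28.911), length = 9.2
  seg 5: (-11.862,-28.911) -> (-10.473,-21.033), length = 8
Total = 32.1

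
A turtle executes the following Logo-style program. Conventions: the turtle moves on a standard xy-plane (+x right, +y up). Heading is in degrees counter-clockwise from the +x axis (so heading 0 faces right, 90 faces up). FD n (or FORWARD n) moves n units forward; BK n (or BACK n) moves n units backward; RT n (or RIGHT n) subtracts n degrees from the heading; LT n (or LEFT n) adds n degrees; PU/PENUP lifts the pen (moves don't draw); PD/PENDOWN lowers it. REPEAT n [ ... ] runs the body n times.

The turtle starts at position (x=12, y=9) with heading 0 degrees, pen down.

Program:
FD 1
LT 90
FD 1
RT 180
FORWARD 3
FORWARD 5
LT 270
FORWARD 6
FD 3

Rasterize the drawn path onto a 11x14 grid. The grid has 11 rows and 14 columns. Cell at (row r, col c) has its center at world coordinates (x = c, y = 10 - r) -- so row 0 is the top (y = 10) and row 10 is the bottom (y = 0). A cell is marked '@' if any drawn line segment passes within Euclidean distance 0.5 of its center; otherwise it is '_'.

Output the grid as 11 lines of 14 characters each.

Answer: _____________@
____________@@
_____________@
_____________@
_____________@
_____________@
_____________@
_____________@
____@@@@@@@@@@
______________
______________

Derivation:
Segment 0: (12,9) -> (13,9)
Segment 1: (13,9) -> (13,10)
Segment 2: (13,10) -> (13,7)
Segment 3: (13,7) -> (13,2)
Segment 4: (13,2) -> (7,2)
Segment 5: (7,2) -> (4,2)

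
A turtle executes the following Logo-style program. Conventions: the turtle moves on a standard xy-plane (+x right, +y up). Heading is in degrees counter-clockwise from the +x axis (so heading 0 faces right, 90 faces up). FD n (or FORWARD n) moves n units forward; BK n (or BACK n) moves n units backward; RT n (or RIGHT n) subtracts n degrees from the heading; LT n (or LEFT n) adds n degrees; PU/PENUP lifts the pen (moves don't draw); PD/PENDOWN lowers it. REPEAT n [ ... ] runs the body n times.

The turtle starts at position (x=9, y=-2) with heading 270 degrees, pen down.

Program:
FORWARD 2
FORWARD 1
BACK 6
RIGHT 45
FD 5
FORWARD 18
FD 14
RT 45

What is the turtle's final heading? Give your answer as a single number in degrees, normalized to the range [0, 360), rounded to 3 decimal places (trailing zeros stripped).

Executing turtle program step by step:
Start: pos=(9,-2), heading=270, pen down
FD 2: (9,-2) -> (9,-4) [heading=270, draw]
FD 1: (9,-4) -> (9,-5) [heading=270, draw]
BK 6: (9,-5) -> (9,1) [heading=270, draw]
RT 45: heading 270 -> 225
FD 5: (9,1) -> (5.464,-2.536) [heading=225, draw]
FD 18: (5.464,-2.536) -> (-7.263,-15.263) [heading=225, draw]
FD 14: (-7.263,-15.263) -> (-17.163,-25.163) [heading=225, draw]
RT 45: heading 225 -> 180
Final: pos=(-17.163,-25.163), heading=180, 6 segment(s) drawn

Answer: 180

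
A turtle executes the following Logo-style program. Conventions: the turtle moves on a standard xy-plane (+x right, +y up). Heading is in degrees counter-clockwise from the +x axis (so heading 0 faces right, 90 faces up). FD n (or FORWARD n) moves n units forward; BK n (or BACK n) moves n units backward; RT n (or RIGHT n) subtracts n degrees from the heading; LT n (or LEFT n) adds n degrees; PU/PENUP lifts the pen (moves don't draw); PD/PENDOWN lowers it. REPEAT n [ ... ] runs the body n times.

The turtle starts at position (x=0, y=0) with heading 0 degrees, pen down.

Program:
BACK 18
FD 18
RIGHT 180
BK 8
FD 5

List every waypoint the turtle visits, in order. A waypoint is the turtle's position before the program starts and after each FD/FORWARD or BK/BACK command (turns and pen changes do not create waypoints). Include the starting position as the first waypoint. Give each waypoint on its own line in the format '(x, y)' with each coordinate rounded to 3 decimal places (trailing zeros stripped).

Answer: (0, 0)
(-18, 0)
(0, 0)
(8, 0)
(3, 0)

Derivation:
Executing turtle program step by step:
Start: pos=(0,0), heading=0, pen down
BK 18: (0,0) -> (-18,0) [heading=0, draw]
FD 18: (-18,0) -> (0,0) [heading=0, draw]
RT 180: heading 0 -> 180
BK 8: (0,0) -> (8,0) [heading=180, draw]
FD 5: (8,0) -> (3,0) [heading=180, draw]
Final: pos=(3,0), heading=180, 4 segment(s) drawn
Waypoints (5 total):
(0, 0)
(-18, 0)
(0, 0)
(8, 0)
(3, 0)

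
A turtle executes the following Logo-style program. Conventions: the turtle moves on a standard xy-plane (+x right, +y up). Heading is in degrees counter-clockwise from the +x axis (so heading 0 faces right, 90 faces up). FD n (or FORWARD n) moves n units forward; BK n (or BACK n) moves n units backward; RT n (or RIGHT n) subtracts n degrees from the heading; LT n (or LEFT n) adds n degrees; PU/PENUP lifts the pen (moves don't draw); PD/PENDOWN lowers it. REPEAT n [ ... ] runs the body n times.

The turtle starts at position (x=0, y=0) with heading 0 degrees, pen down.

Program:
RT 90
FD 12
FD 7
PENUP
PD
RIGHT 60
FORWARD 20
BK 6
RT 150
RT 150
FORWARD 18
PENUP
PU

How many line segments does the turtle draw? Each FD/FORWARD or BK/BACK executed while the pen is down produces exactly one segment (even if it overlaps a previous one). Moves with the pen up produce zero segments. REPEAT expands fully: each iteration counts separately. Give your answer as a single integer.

Answer: 5

Derivation:
Executing turtle program step by step:
Start: pos=(0,0), heading=0, pen down
RT 90: heading 0 -> 270
FD 12: (0,0) -> (0,-12) [heading=270, draw]
FD 7: (0,-12) -> (0,-19) [heading=270, draw]
PU: pen up
PD: pen down
RT 60: heading 270 -> 210
FD 20: (0,-19) -> (-17.321,-29) [heading=210, draw]
BK 6: (-17.321,-29) -> (-12.124,-26) [heading=210, draw]
RT 150: heading 210 -> 60
RT 150: heading 60 -> 270
FD 18: (-12.124,-26) -> (-12.124,-44) [heading=270, draw]
PU: pen up
PU: pen up
Final: pos=(-12.124,-44), heading=270, 5 segment(s) drawn
Segments drawn: 5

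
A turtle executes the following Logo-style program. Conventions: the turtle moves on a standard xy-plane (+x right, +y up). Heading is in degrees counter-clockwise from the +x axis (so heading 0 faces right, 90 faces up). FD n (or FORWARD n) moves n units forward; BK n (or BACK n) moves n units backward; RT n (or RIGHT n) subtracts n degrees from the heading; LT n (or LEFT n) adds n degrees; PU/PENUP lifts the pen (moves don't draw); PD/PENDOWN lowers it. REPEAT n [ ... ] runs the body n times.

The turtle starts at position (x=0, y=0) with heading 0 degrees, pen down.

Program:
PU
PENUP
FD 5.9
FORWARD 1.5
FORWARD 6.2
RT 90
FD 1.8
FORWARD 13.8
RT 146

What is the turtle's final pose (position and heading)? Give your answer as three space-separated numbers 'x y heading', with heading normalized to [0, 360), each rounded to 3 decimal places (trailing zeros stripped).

Executing turtle program step by step:
Start: pos=(0,0), heading=0, pen down
PU: pen up
PU: pen up
FD 5.9: (0,0) -> (5.9,0) [heading=0, move]
FD 1.5: (5.9,0) -> (7.4,0) [heading=0, move]
FD 6.2: (7.4,0) -> (13.6,0) [heading=0, move]
RT 90: heading 0 -> 270
FD 1.8: (13.6,0) -> (13.6,-1.8) [heading=270, move]
FD 13.8: (13.6,-1.8) -> (13.6,-15.6) [heading=270, move]
RT 146: heading 270 -> 124
Final: pos=(13.6,-15.6), heading=124, 0 segment(s) drawn

Answer: 13.6 -15.6 124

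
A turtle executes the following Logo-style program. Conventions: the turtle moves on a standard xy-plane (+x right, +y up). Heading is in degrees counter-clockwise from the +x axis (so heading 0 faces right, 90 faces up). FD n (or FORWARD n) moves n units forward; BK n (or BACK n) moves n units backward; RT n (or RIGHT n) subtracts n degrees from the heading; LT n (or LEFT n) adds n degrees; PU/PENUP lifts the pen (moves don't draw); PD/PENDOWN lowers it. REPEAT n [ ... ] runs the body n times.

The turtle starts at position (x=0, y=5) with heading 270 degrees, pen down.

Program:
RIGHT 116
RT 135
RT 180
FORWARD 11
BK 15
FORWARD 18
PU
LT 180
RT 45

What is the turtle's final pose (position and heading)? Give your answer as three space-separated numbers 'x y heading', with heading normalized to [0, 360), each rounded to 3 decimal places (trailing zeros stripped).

Answer: -13.237 0.442 334

Derivation:
Executing turtle program step by step:
Start: pos=(0,5), heading=270, pen down
RT 116: heading 270 -> 154
RT 135: heading 154 -> 19
RT 180: heading 19 -> 199
FD 11: (0,5) -> (-10.401,1.419) [heading=199, draw]
BK 15: (-10.401,1.419) -> (3.782,6.302) [heading=199, draw]
FD 18: (3.782,6.302) -> (-13.237,0.442) [heading=199, draw]
PU: pen up
LT 180: heading 199 -> 19
RT 45: heading 19 -> 334
Final: pos=(-13.237,0.442), heading=334, 3 segment(s) drawn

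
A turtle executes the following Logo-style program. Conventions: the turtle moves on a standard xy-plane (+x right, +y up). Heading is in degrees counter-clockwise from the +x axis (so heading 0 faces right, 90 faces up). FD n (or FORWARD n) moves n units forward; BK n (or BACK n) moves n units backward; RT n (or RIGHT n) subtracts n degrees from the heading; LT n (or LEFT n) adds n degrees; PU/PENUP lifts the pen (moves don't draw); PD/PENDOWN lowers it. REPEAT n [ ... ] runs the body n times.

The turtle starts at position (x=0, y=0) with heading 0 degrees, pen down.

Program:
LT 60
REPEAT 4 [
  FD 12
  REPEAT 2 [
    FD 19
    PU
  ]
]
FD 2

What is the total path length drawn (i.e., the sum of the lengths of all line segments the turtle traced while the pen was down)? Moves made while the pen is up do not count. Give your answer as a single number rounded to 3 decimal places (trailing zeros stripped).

Executing turtle program step by step:
Start: pos=(0,0), heading=0, pen down
LT 60: heading 0 -> 60
REPEAT 4 [
  -- iteration 1/4 --
  FD 12: (0,0) -> (6,10.392) [heading=60, draw]
  REPEAT 2 [
    -- iteration 1/2 --
    FD 19: (6,10.392) -> (15.5,26.847) [heading=60, draw]
    PU: pen up
    -- iteration 2/2 --
    FD 19: (15.5,26.847) -> (25,43.301) [heading=60, move]
    PU: pen up
  ]
  -- iteration 2/4 --
  FD 12: (25,43.301) -> (31,53.694) [heading=60, move]
  REPEAT 2 [
    -- iteration 1/2 --
    FD 19: (31,53.694) -> (40.5,70.148) [heading=60, move]
    PU: pen up
    -- iteration 2/2 --
    FD 19: (40.5,70.148) -> (50,86.603) [heading=60, move]
    PU: pen up
  ]
  -- iteration 3/4 --
  FD 12: (50,86.603) -> (56,96.995) [heading=60, move]
  REPEAT 2 [
    -- iteration 1/2 --
    FD 19: (56,96.995) -> (65.5,113.449) [heading=60, move]
    PU: pen up
    -- iteration 2/2 --
    FD 19: (65.5,113.449) -> (75,129.904) [heading=60, move]
    PU: pen up
  ]
  -- iteration 4/4 --
  FD 12: (75,129.904) -> (81,140.296) [heading=60, move]
  REPEAT 2 [
    -- iteration 1/2 --
    FD 19: (81,140.296) -> (90.5,156.751) [heading=60, move]
    PU: pen up
    -- iteration 2/2 --
    FD 19: (90.5,156.751) -> (100,173.205) [heading=60, move]
    PU: pen up
  ]
]
FD 2: (100,173.205) -> (101,174.937) [heading=60, move]
Final: pos=(101,174.937), heading=60, 2 segment(s) drawn

Segment lengths:
  seg 1: (0,0) -> (6,10.392), length = 12
  seg 2: (6,10.392) -> (15.5,26.847), length = 19
Total = 31

Answer: 31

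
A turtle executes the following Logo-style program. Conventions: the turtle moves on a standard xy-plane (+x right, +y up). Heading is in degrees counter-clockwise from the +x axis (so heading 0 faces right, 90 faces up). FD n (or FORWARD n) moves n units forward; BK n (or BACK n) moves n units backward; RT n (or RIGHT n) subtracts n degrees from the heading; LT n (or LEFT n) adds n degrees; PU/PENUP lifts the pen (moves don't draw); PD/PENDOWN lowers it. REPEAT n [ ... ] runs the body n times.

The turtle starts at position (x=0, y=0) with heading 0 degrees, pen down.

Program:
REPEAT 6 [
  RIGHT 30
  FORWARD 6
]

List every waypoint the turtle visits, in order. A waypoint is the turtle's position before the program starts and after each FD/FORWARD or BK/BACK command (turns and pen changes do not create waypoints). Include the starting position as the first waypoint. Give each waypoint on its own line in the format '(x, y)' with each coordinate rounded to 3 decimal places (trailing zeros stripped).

Executing turtle program step by step:
Start: pos=(0,0), heading=0, pen down
REPEAT 6 [
  -- iteration 1/6 --
  RT 30: heading 0 -> 330
  FD 6: (0,0) -> (5.196,-3) [heading=330, draw]
  -- iteration 2/6 --
  RT 30: heading 330 -> 300
  FD 6: (5.196,-3) -> (8.196,-8.196) [heading=300, draw]
  -- iteration 3/6 --
  RT 30: heading 300 -> 270
  FD 6: (8.196,-8.196) -> (8.196,-14.196) [heading=270, draw]
  -- iteration 4/6 --
  RT 30: heading 270 -> 240
  FD 6: (8.196,-14.196) -> (5.196,-19.392) [heading=240, draw]
  -- iteration 5/6 --
  RT 30: heading 240 -> 210
  FD 6: (5.196,-19.392) -> (0,-22.392) [heading=210, draw]
  -- iteration 6/6 --
  RT 30: heading 210 -> 180
  FD 6: (0,-22.392) -> (-6,-22.392) [heading=180, draw]
]
Final: pos=(-6,-22.392), heading=180, 6 segment(s) drawn
Waypoints (7 total):
(0, 0)
(5.196, -3)
(8.196, -8.196)
(8.196, -14.196)
(5.196, -19.392)
(0, -22.392)
(-6, -22.392)

Answer: (0, 0)
(5.196, -3)
(8.196, -8.196)
(8.196, -14.196)
(5.196, -19.392)
(0, -22.392)
(-6, -22.392)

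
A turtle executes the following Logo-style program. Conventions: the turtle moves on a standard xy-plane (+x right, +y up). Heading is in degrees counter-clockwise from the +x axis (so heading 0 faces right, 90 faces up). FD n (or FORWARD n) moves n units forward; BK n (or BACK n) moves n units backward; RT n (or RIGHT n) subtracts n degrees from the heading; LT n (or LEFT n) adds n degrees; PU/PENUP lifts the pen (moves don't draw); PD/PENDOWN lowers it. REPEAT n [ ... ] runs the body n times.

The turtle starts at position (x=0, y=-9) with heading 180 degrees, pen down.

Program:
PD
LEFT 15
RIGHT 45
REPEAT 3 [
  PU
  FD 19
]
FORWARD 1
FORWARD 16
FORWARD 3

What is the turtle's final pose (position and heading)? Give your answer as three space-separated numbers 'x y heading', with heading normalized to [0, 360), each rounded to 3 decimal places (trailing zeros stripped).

Executing turtle program step by step:
Start: pos=(0,-9), heading=180, pen down
PD: pen down
LT 15: heading 180 -> 195
RT 45: heading 195 -> 150
REPEAT 3 [
  -- iteration 1/3 --
  PU: pen up
  FD 19: (0,-9) -> (-16.454,0.5) [heading=150, move]
  -- iteration 2/3 --
  PU: pen up
  FD 19: (-16.454,0.5) -> (-32.909,10) [heading=150, move]
  -- iteration 3/3 --
  PU: pen up
  FD 19: (-32.909,10) -> (-49.363,19.5) [heading=150, move]
]
FD 1: (-49.363,19.5) -> (-50.229,20) [heading=150, move]
FD 16: (-50.229,20) -> (-64.086,28) [heading=150, move]
FD 3: (-64.086,28) -> (-66.684,29.5) [heading=150, move]
Final: pos=(-66.684,29.5), heading=150, 0 segment(s) drawn

Answer: -66.684 29.5 150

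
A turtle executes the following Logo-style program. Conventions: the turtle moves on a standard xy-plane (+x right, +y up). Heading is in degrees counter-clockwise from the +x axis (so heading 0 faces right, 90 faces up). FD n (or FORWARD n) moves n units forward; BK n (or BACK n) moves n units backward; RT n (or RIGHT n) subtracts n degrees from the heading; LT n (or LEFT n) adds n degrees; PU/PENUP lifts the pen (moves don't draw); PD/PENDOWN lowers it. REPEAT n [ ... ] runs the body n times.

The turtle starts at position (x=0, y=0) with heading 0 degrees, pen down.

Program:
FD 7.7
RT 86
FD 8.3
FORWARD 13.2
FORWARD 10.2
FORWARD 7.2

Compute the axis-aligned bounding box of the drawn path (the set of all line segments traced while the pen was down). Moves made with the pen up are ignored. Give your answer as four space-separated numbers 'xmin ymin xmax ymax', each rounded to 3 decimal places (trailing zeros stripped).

Executing turtle program step by step:
Start: pos=(0,0), heading=0, pen down
FD 7.7: (0,0) -> (7.7,0) [heading=0, draw]
RT 86: heading 0 -> 274
FD 8.3: (7.7,0) -> (8.279,-8.28) [heading=274, draw]
FD 13.2: (8.279,-8.28) -> (9.2,-21.448) [heading=274, draw]
FD 10.2: (9.2,-21.448) -> (9.911,-31.623) [heading=274, draw]
FD 7.2: (9.911,-31.623) -> (10.414,-38.805) [heading=274, draw]
Final: pos=(10.414,-38.805), heading=274, 5 segment(s) drawn

Segment endpoints: x in {0, 7.7, 8.279, 9.2, 9.911, 10.414}, y in {-38.805, -31.623, -21.448, -8.28, 0}
xmin=0, ymin=-38.805, xmax=10.414, ymax=0

Answer: 0 -38.805 10.414 0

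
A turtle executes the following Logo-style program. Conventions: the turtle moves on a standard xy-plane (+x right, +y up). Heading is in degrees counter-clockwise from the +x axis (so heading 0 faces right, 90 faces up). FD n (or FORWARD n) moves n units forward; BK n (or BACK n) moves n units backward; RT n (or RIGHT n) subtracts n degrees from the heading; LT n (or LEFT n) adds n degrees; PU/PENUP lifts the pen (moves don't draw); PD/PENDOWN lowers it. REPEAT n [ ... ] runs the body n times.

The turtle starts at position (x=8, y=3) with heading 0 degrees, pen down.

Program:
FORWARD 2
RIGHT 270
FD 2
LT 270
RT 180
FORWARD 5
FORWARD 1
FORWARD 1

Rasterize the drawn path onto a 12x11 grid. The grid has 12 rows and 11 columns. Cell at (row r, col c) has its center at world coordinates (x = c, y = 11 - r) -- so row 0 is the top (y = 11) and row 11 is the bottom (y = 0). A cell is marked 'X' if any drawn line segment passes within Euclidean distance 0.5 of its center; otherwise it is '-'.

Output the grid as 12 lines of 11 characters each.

Answer: -----------
-----------
-----------
-----------
-----------
-----------
---XXXXXXXX
----------X
--------XXX
-----------
-----------
-----------

Derivation:
Segment 0: (8,3) -> (10,3)
Segment 1: (10,3) -> (10,5)
Segment 2: (10,5) -> (5,5)
Segment 3: (5,5) -> (4,5)
Segment 4: (4,5) -> (3,5)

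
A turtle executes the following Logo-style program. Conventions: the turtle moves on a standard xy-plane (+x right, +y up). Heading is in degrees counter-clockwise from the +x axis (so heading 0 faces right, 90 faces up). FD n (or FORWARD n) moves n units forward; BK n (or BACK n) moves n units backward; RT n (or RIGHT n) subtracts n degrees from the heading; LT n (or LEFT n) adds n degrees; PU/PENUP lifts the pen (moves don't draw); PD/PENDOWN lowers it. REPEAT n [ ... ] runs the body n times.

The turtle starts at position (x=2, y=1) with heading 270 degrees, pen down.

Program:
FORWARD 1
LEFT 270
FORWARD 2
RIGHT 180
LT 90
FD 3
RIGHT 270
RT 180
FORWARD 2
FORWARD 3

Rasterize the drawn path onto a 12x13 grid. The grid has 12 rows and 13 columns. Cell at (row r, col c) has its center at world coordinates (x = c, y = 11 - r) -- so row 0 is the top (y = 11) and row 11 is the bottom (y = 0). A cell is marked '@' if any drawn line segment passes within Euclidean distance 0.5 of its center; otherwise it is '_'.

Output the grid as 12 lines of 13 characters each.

Segment 0: (2,1) -> (2,0)
Segment 1: (2,0) -> (-0,0)
Segment 2: (-0,0) -> (0,3)
Segment 3: (0,3) -> (2,3)
Segment 4: (2,3) -> (5,3)

Answer: _____________
_____________
_____________
_____________
_____________
_____________
_____________
_____________
@@@@@@_______
@____________
@_@__________
@@@__________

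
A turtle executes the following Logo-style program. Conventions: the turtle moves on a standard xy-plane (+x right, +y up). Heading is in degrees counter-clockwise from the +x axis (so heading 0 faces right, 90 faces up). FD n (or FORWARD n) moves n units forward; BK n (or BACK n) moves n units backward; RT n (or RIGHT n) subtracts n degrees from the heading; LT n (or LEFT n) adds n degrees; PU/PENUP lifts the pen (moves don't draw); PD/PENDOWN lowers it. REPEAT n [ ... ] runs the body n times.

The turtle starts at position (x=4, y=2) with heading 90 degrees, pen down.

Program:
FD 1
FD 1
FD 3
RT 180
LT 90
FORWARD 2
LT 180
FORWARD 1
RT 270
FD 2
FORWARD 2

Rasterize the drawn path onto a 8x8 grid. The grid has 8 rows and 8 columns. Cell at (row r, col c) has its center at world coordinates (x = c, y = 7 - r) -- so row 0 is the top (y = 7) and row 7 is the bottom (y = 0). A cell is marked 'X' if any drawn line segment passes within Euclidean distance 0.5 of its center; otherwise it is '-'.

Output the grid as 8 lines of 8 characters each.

Answer: ----XXX-
----XX--
----XX--
----XX--
----XX--
----X---
--------
--------

Derivation:
Segment 0: (4,2) -> (4,3)
Segment 1: (4,3) -> (4,4)
Segment 2: (4,4) -> (4,7)
Segment 3: (4,7) -> (6,7)
Segment 4: (6,7) -> (5,7)
Segment 5: (5,7) -> (5,5)
Segment 6: (5,5) -> (5,3)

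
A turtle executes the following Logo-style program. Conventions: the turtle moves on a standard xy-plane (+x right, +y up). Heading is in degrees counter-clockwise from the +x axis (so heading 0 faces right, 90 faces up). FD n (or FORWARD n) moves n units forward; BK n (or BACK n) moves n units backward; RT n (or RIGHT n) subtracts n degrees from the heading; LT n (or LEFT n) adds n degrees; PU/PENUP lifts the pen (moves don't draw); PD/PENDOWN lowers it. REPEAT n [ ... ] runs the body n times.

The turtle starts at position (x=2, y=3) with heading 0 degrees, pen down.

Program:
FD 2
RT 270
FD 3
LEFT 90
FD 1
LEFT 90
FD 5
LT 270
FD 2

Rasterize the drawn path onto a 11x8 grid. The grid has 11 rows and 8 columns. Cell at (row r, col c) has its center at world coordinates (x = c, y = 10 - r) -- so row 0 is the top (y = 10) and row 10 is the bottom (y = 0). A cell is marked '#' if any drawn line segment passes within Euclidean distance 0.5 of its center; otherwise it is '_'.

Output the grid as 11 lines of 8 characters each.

Segment 0: (2,3) -> (4,3)
Segment 1: (4,3) -> (4,6)
Segment 2: (4,6) -> (3,6)
Segment 3: (3,6) -> (3,1)
Segment 4: (3,1) -> (1,1)

Answer: ________
________
________
________
___##___
___##___
___##___
__###___
___#____
_###____
________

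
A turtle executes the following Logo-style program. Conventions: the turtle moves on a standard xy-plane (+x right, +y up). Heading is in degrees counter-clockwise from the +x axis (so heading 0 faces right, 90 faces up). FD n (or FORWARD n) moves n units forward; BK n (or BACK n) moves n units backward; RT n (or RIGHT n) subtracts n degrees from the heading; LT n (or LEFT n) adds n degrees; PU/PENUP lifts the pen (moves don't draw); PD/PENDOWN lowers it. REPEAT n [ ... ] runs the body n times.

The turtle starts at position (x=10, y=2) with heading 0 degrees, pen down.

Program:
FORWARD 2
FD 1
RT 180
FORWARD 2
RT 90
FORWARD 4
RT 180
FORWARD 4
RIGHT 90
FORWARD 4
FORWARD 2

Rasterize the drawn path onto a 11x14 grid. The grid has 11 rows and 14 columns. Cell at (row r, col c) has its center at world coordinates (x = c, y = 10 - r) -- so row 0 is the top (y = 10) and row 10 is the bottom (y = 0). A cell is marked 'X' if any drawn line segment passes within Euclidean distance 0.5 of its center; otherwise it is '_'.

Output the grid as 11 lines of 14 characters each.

Answer: ______________
______________
______________
______________
___________X__
___________X__
___________X__
___________X__
_____XXXXXXXXX
______________
______________

Derivation:
Segment 0: (10,2) -> (12,2)
Segment 1: (12,2) -> (13,2)
Segment 2: (13,2) -> (11,2)
Segment 3: (11,2) -> (11,6)
Segment 4: (11,6) -> (11,2)
Segment 5: (11,2) -> (7,2)
Segment 6: (7,2) -> (5,2)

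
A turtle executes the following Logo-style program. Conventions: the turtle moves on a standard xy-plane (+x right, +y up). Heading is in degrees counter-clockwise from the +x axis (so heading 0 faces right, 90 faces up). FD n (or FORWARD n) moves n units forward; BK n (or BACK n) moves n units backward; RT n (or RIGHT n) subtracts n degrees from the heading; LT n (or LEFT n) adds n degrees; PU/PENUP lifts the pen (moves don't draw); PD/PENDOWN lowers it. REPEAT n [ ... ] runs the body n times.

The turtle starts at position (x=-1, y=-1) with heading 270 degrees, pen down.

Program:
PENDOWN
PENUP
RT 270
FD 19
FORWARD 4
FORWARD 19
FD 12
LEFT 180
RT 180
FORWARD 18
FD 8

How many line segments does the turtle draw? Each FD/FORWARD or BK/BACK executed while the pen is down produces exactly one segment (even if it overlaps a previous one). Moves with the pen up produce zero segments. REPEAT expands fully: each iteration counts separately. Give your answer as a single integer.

Answer: 0

Derivation:
Executing turtle program step by step:
Start: pos=(-1,-1), heading=270, pen down
PD: pen down
PU: pen up
RT 270: heading 270 -> 0
FD 19: (-1,-1) -> (18,-1) [heading=0, move]
FD 4: (18,-1) -> (22,-1) [heading=0, move]
FD 19: (22,-1) -> (41,-1) [heading=0, move]
FD 12: (41,-1) -> (53,-1) [heading=0, move]
LT 180: heading 0 -> 180
RT 180: heading 180 -> 0
FD 18: (53,-1) -> (71,-1) [heading=0, move]
FD 8: (71,-1) -> (79,-1) [heading=0, move]
Final: pos=(79,-1), heading=0, 0 segment(s) drawn
Segments drawn: 0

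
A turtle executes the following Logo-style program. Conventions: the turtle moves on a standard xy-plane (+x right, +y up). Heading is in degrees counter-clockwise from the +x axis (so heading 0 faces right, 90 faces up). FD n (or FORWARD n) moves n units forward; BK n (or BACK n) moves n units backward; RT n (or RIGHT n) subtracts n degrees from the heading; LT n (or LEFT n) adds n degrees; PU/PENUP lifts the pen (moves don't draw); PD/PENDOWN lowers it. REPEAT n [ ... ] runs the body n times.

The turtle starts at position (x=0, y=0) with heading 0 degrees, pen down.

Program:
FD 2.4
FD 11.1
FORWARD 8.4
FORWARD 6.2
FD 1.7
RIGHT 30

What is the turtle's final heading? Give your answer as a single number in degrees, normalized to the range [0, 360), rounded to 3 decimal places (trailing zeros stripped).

Answer: 330

Derivation:
Executing turtle program step by step:
Start: pos=(0,0), heading=0, pen down
FD 2.4: (0,0) -> (2.4,0) [heading=0, draw]
FD 11.1: (2.4,0) -> (13.5,0) [heading=0, draw]
FD 8.4: (13.5,0) -> (21.9,0) [heading=0, draw]
FD 6.2: (21.9,0) -> (28.1,0) [heading=0, draw]
FD 1.7: (28.1,0) -> (29.8,0) [heading=0, draw]
RT 30: heading 0 -> 330
Final: pos=(29.8,0), heading=330, 5 segment(s) drawn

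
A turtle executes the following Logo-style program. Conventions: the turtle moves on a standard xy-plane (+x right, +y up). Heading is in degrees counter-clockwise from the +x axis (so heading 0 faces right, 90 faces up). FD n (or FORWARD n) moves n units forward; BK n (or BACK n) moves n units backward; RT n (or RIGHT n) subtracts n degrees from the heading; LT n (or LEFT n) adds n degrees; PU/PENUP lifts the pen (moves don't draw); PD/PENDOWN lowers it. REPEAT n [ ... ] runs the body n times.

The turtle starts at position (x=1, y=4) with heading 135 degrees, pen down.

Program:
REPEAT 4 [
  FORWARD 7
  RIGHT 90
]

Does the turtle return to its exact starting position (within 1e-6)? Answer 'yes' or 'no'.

Answer: yes

Derivation:
Executing turtle program step by step:
Start: pos=(1,4), heading=135, pen down
REPEAT 4 [
  -- iteration 1/4 --
  FD 7: (1,4) -> (-3.95,8.95) [heading=135, draw]
  RT 90: heading 135 -> 45
  -- iteration 2/4 --
  FD 7: (-3.95,8.95) -> (1,13.899) [heading=45, draw]
  RT 90: heading 45 -> 315
  -- iteration 3/4 --
  FD 7: (1,13.899) -> (5.95,8.95) [heading=315, draw]
  RT 90: heading 315 -> 225
  -- iteration 4/4 --
  FD 7: (5.95,8.95) -> (1,4) [heading=225, draw]
  RT 90: heading 225 -> 135
]
Final: pos=(1,4), heading=135, 4 segment(s) drawn

Start position: (1, 4)
Final position: (1, 4)
Distance = 0; < 1e-6 -> CLOSED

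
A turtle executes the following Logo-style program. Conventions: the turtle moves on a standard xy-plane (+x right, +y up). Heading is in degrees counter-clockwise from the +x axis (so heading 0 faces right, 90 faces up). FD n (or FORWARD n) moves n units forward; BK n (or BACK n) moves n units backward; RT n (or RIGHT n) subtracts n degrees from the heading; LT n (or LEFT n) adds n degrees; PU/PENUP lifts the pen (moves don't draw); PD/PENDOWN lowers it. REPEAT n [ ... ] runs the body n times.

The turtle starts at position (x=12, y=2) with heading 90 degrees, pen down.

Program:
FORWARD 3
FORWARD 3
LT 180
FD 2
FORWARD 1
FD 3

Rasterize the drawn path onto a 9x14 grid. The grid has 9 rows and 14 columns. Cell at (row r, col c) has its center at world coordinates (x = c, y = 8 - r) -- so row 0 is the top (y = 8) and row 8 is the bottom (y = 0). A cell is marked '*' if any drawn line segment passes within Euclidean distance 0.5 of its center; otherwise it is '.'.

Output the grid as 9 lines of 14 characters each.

Answer: ............*.
............*.
............*.
............*.
............*.
............*.
............*.
..............
..............

Derivation:
Segment 0: (12,2) -> (12,5)
Segment 1: (12,5) -> (12,8)
Segment 2: (12,8) -> (12,6)
Segment 3: (12,6) -> (12,5)
Segment 4: (12,5) -> (12,2)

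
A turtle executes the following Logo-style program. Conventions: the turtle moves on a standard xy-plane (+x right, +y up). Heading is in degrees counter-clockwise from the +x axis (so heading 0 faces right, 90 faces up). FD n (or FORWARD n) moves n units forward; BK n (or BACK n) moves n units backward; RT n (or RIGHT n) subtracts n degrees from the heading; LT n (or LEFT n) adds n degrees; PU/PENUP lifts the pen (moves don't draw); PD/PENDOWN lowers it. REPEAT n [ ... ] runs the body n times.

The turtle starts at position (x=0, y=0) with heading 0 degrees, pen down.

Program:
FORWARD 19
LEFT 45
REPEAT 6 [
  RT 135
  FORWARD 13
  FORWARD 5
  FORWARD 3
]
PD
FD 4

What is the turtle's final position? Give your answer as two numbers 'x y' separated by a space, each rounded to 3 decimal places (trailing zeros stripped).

Answer: 27.979 -17.678

Derivation:
Executing turtle program step by step:
Start: pos=(0,0), heading=0, pen down
FD 19: (0,0) -> (19,0) [heading=0, draw]
LT 45: heading 0 -> 45
REPEAT 6 [
  -- iteration 1/6 --
  RT 135: heading 45 -> 270
  FD 13: (19,0) -> (19,-13) [heading=270, draw]
  FD 5: (19,-13) -> (19,-18) [heading=270, draw]
  FD 3: (19,-18) -> (19,-21) [heading=270, draw]
  -- iteration 2/6 --
  RT 135: heading 270 -> 135
  FD 13: (19,-21) -> (9.808,-11.808) [heading=135, draw]
  FD 5: (9.808,-11.808) -> (6.272,-8.272) [heading=135, draw]
  FD 3: (6.272,-8.272) -> (4.151,-6.151) [heading=135, draw]
  -- iteration 3/6 --
  RT 135: heading 135 -> 0
  FD 13: (4.151,-6.151) -> (17.151,-6.151) [heading=0, draw]
  FD 5: (17.151,-6.151) -> (22.151,-6.151) [heading=0, draw]
  FD 3: (22.151,-6.151) -> (25.151,-6.151) [heading=0, draw]
  -- iteration 4/6 --
  RT 135: heading 0 -> 225
  FD 13: (25.151,-6.151) -> (15.958,-15.343) [heading=225, draw]
  FD 5: (15.958,-15.343) -> (12.423,-18.879) [heading=225, draw]
  FD 3: (12.423,-18.879) -> (10.302,-21) [heading=225, draw]
  -- iteration 5/6 --
  RT 135: heading 225 -> 90
  FD 13: (10.302,-21) -> (10.302,-8) [heading=90, draw]
  FD 5: (10.302,-8) -> (10.302,-3) [heading=90, draw]
  FD 3: (10.302,-3) -> (10.302,0) [heading=90, draw]
  -- iteration 6/6 --
  RT 135: heading 90 -> 315
  FD 13: (10.302,0) -> (19.494,-9.192) [heading=315, draw]
  FD 5: (19.494,-9.192) -> (23.029,-12.728) [heading=315, draw]
  FD 3: (23.029,-12.728) -> (25.151,-14.849) [heading=315, draw]
]
PD: pen down
FD 4: (25.151,-14.849) -> (27.979,-17.678) [heading=315, draw]
Final: pos=(27.979,-17.678), heading=315, 20 segment(s) drawn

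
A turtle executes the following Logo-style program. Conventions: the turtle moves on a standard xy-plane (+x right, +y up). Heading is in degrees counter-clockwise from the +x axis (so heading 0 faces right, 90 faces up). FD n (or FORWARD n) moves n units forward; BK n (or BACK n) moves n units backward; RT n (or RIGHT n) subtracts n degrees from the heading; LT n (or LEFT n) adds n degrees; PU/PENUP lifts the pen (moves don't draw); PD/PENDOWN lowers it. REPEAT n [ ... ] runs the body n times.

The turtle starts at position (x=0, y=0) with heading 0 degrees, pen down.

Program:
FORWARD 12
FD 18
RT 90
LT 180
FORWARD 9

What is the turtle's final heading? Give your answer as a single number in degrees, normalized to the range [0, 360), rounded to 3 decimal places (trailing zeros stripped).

Executing turtle program step by step:
Start: pos=(0,0), heading=0, pen down
FD 12: (0,0) -> (12,0) [heading=0, draw]
FD 18: (12,0) -> (30,0) [heading=0, draw]
RT 90: heading 0 -> 270
LT 180: heading 270 -> 90
FD 9: (30,0) -> (30,9) [heading=90, draw]
Final: pos=(30,9), heading=90, 3 segment(s) drawn

Answer: 90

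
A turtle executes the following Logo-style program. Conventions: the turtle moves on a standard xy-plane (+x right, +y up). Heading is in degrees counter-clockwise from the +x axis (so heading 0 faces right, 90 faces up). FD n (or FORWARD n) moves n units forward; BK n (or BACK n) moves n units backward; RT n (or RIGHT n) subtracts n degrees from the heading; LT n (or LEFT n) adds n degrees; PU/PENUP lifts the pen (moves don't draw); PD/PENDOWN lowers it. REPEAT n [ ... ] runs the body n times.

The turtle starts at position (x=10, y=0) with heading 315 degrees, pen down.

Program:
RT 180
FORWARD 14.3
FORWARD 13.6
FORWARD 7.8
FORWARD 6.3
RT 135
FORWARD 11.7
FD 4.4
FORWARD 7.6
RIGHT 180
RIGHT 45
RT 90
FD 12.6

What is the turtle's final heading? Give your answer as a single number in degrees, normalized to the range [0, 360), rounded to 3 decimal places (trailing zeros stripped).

Executing turtle program step by step:
Start: pos=(10,0), heading=315, pen down
RT 180: heading 315 -> 135
FD 14.3: (10,0) -> (-0.112,10.112) [heading=135, draw]
FD 13.6: (-0.112,10.112) -> (-9.728,19.728) [heading=135, draw]
FD 7.8: (-9.728,19.728) -> (-15.244,25.244) [heading=135, draw]
FD 6.3: (-15.244,25.244) -> (-19.698,29.698) [heading=135, draw]
RT 135: heading 135 -> 0
FD 11.7: (-19.698,29.698) -> (-7.998,29.698) [heading=0, draw]
FD 4.4: (-7.998,29.698) -> (-3.598,29.698) [heading=0, draw]
FD 7.6: (-3.598,29.698) -> (4.002,29.698) [heading=0, draw]
RT 180: heading 0 -> 180
RT 45: heading 180 -> 135
RT 90: heading 135 -> 45
FD 12.6: (4.002,29.698) -> (12.911,38.608) [heading=45, draw]
Final: pos=(12.911,38.608), heading=45, 8 segment(s) drawn

Answer: 45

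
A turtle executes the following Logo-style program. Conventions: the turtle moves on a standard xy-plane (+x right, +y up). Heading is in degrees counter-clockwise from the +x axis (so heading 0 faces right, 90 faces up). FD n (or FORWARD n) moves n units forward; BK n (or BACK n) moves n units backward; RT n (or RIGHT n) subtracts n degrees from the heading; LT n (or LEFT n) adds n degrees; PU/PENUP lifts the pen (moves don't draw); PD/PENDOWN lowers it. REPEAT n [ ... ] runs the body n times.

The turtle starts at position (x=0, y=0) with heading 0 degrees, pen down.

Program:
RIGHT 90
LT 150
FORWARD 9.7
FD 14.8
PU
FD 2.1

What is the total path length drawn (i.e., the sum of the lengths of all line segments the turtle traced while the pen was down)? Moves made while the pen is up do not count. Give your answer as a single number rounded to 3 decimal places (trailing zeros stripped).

Answer: 24.5

Derivation:
Executing turtle program step by step:
Start: pos=(0,0), heading=0, pen down
RT 90: heading 0 -> 270
LT 150: heading 270 -> 60
FD 9.7: (0,0) -> (4.85,8.4) [heading=60, draw]
FD 14.8: (4.85,8.4) -> (12.25,21.218) [heading=60, draw]
PU: pen up
FD 2.1: (12.25,21.218) -> (13.3,23.036) [heading=60, move]
Final: pos=(13.3,23.036), heading=60, 2 segment(s) drawn

Segment lengths:
  seg 1: (0,0) -> (4.85,8.4), length = 9.7
  seg 2: (4.85,8.4) -> (12.25,21.218), length = 14.8
Total = 24.5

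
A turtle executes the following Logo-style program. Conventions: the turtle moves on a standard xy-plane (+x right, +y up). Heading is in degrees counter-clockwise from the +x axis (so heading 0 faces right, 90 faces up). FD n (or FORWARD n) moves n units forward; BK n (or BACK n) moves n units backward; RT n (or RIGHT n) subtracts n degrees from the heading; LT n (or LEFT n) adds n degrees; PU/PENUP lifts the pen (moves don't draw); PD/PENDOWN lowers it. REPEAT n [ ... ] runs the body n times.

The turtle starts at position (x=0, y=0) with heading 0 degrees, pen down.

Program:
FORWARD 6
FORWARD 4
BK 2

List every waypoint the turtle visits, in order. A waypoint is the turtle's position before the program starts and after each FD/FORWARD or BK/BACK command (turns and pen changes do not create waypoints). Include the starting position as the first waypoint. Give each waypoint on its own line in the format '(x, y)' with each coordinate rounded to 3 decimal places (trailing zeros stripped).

Executing turtle program step by step:
Start: pos=(0,0), heading=0, pen down
FD 6: (0,0) -> (6,0) [heading=0, draw]
FD 4: (6,0) -> (10,0) [heading=0, draw]
BK 2: (10,0) -> (8,0) [heading=0, draw]
Final: pos=(8,0), heading=0, 3 segment(s) drawn
Waypoints (4 total):
(0, 0)
(6, 0)
(10, 0)
(8, 0)

Answer: (0, 0)
(6, 0)
(10, 0)
(8, 0)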